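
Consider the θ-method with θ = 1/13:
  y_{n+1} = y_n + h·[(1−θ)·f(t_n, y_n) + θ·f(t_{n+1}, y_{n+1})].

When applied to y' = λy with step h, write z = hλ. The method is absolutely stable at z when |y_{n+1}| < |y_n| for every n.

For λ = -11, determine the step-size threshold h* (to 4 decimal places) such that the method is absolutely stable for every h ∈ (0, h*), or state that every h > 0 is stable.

(-2.3636,0); λ=-11 ⇒ h* = (26/11)/11 = 0.2149.

Set f=λy, z=hλ:
  y_{n+1} = y_n + z·[12/13·y_n + 1/13·y_{n+1}] ⇒ (1 − 1/13z)y_{n+1} = (1 + 12/13z)y_n
  Hence R(z) = (1 + 12/13z)/(1 − 1/13z).

Find x<0 with |R(x)|<1.
x=-0.95: |R|=0.1147
R=−1: 1+12/13x = −1+1/13x ⇒ -11/13x=2 ⇒ x=2/(-11/13)=-2.3636
Confirm numerically:
  x=-1.600: |R|=0.42466 <1
  x=-1.572: |R|=0.40242 <1
  x=-1.543: |R|=0.37929 <1
  x=-1.265: |R|=0.15282 <1
  x=-2.903: |R|=1.37307 >1
  x=-2.682: |R|=1.22331 >1
Stable set (-2.3636, 0).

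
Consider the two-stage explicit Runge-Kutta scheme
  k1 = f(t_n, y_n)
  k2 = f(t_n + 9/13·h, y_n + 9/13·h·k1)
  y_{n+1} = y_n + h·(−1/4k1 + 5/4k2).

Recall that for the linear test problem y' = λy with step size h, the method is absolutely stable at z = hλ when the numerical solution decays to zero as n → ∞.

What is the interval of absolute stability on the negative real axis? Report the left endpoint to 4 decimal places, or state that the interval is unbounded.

With y'=λy (z=hλ):
  k1=λy_n ⇒ h·k1=z·y_n;  k2=λ(1+9/13z)y_n ⇒ h·k2=z(1+9/13z)y_n
  y_{n+1}/y_n = 1 − 1/4z + 5/4z(1+9/13z) = 1 + z + 45/52z²
  so R(z) = 1 + z + 45/52z².

Need |R(x)|<1, x<0.
x=-0.5: |R|=0.7163
R=1: x+45/52x²=0 ⇒ x=−52/45=-1.1556; min R=1−1/(4·45/52)=0.7111>−1
Confirm numerically:
  x=-1.097: |R|=0.94441 <1
  x=-1.056: |R|=0.90902 <1
  x=-0.959: |R|=0.83688 <1
  x=-0.488: |R|=0.71809 <1
  x=-1.378: |R|=1.26526 >1
  x=-1.233: |R|=1.08263 >1
Interval (-1.1556, 0).

(-1.1556, 0).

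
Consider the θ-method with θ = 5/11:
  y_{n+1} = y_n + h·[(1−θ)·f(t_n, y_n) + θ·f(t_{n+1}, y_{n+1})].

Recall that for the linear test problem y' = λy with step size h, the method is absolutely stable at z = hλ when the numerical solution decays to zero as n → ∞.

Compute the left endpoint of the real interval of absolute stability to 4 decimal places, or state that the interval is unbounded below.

z* = -22.0000.

With y'=λy (z=hλ):
  y_{n+1} = y_n + z·[6/11·y_n + 5/11·y_{n+1}] ⇒ (1 − 5/11z)y_{n+1} = (1 + 6/11z)y_n
  so R(z) = (1 + 6/11z)/(1 − 5/11z).

Find x<0 with |R(x)|<1.
x=-0.93: |R|=0.3463
R=−1: 1+6/11x = −1+5/11x ⇒ -1/11x=2 ⇒ x=2/(-1/11)=-22.0000
Confirm numerically:
  x=-12.753: |R|=0.87632 <1
  x=-10.866: |R|=0.82957 <1
  x=-10.835: |R|=0.82869 <1
  x=-22.583: |R|=1.00470 >1
  x=-22.402: |R|=1.00327 >1
  x=-22.201: |R|=1.00165 >1
Interval (-22.0000, 0).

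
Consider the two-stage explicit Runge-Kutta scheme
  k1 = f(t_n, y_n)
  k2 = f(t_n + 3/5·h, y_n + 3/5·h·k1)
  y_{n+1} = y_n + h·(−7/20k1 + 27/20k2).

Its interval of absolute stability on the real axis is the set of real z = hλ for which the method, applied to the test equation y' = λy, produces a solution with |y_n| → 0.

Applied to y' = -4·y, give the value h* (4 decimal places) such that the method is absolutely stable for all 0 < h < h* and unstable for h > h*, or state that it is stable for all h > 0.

(-1.2346,0); λ=-4 ⇒ h* = (100/81)/4 = 0.3086.

On y'=λy, z=hλ:
  k1=λy_n ⇒ h·k1=z·y_n;  k2=λ(1+3/5z)y_n ⇒ h·k2=z(1+3/5z)y_n
  y_{n+1}/y_n = 1 − 7/20z + 27/20z(1+3/5z) = 1 + z + 81/100z²
  Hence R(z) = 1 + z + 81/100z².

Solve |R(x)|<1 on ℝ⁻.
x=-0.7: |R|=0.6969
R=1: x+81/100x²=0 ⇒ x=−100/81=-1.2346; min R=1−1/(4·81/100)=0.6914>−1
Confirm numerically:
  x=-1.178: |R|=0.94602 <1
  x=-0.758: |R|=0.70740 <1
  x=-0.629: |R|=0.69147 <1
  x=-1.745: |R|=1.72147 >1
  x=-1.598: |R|=1.47042 >1
  x=-1.316: |R|=1.08680 >1
Stable set (-1.2346, 0).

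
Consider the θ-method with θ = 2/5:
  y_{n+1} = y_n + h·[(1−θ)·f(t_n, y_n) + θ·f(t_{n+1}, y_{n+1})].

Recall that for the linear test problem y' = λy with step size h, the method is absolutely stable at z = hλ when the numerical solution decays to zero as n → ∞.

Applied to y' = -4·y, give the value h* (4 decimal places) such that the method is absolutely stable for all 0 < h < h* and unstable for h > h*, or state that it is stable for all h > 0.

(-10.0000,0); λ=-4 ⇒ h* = (10)/4 = 2.5000.

Test eqn y'=λy, z=hλ:
  y_{n+1} = y_n + z·[3/5·y_n + 2/5·y_{n+1}] ⇒ (1 − 2/5z)y_{n+1} = (1 + 3/5z)y_n
  so R(z) = (1 + 3/5z)/(1 − 2/5z).

Solve |R(x)|<1 on ℝ⁻.
x=-0.31: |R|=0.7242
R=−1: 1+3/5x = −1+2/5x ⇒ -1/5x=2 ⇒ x=2/(-1/5)=-10.0000
Confirm numerically:
  x=-8.717: |R|=0.94281 <1
  x=-6.649: |R|=0.81687 <1
  x=-6.135: |R|=0.77620 <1
  x=-10.328: |R|=1.01278 >1
  x=-10.238: |R|=1.00934 >1
  x=-10.021: |R|=1.00084 >1
So |R|<1 on (-10.0000, 0).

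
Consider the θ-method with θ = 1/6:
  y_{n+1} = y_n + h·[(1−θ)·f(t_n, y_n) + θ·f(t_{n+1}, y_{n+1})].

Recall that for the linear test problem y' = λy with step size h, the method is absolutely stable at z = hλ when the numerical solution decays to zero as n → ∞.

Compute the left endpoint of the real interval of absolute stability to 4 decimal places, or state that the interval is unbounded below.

Test eqn y'=λy, z=hλ:
  y_{n+1} = y_n + z·[5/6·y_n + 1/6·y_{n+1}] ⇒ (1 − 1/6z)y_{n+1} = (1 + 5/6z)y_n
  Hence R(z) = (1 + 5/6z)/(1 − 1/6z).

Boundary: |R(x)|=1, x<0.
x=-1.73: |R|=0.3428
R=−1: 1+5/6x = −1+1/6x ⇒ -2/3x=2 ⇒ x=2/(-2/3)=-3.0000
Confirm numerically:
  x=-2.968: |R|=0.98573 <1
  x=-2.748: |R|=0.88477 <1
  x=-2.724: |R|=0.87345 <1
  x=-2.333: |R|=0.67983 <1
  x=-3.489: |R|=1.20613 >1
  x=-3.273: |R|=1.11776 >1
So |R|<1 on (-3.0000, 0).

left endpoint -3.0000.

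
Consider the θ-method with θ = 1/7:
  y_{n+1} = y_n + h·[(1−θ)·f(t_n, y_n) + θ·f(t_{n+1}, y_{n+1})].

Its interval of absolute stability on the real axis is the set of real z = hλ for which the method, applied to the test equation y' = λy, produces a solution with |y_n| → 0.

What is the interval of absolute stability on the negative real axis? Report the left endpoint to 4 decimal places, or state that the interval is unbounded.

With y'=λy (z=hλ):
  y_{n+1} = y_n + z·[6/7·y_n + 1/7·y_{n+1}] ⇒ (1 − 1/7z)y_{n+1} = (1 + 6/7z)y_n
  Hence R(z) = (1 + 6/7z)/(1 − 1/7z).

Solve |R(x)|<1 on ℝ⁻.
x=-1.55: |R|=0.2690
R=−1: 1+6/7x = −1+1/7x ⇒ -5/7x=2 ⇒ x=2/(-5/7)=-2.8000
Confirm numerically:
  x=-2.728: |R|=0.96299 <1
  x=-2.254: |R|=0.70499 <1
  x=-1.958: |R|=0.53003 <1
  x=-3.007: |R|=1.10343 >1
  x=-2.902: |R|=1.05150 >1
So |R|<1 on (-2.8000, 0).

(-2.8000, 0).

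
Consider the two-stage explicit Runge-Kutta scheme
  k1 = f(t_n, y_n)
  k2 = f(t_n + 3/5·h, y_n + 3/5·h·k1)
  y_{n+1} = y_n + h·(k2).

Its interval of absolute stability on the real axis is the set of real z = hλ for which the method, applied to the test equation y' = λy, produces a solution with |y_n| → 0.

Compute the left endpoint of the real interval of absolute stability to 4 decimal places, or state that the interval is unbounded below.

z* = -1.6667.

With y'=λy (z=hλ):
  k1=λy_n ⇒ h·k1=z·y_n;  k2=λ(1+3/5z)y_n ⇒ h·k2=z(1+3/5z)y_n
  y_{n+1}/y_n = 1 + z(1+3/5z) = 1 + z + 3/5z²
  R(z) = 1 + z + 3/5z².

Boundary: |R(x)|=1, x<0.
x=-1.55: |R|=0.8915
R=1: x+3/5x²=0 ⇒ x=−5/3=-1.6667; min R=1−1/(4·3/5)=0.5833>−1
Confirm numerically:
  x=-1.374: |R|=0.75873 <1
  x=-1.323: |R|=0.72720 <1
  x=-0.885: |R|=0.58493 <1
  x=-2.227: |R|=1.74872 >1
  x=-1.706: |R|=1.04026 >1
Stable set (-1.6667, 0).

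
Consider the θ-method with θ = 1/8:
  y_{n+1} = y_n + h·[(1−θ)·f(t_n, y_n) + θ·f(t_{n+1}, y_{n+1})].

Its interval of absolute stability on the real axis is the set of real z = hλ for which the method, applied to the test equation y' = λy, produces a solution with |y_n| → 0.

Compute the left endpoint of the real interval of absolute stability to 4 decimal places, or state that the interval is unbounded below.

Set f=λy, z=hλ:
  y_{n+1} = y_n + z·[7/8·y_n + 1/8·y_{n+1}] ⇒ (1 − 1/8z)y_{n+1} = (1 + 7/8z)y_n
  R(z) = (1 + 7/8z)/(1 − 1/8z).

Boundary: |R(x)|=1, x<0.
x=-0.77: |R|=0.2976
R=−1: 1+7/8x = −1+1/8x ⇒ -3/4x=2 ⇒ x=2/(-3/4)=-2.6667
Confirm numerically:
  x=-1.909: |R|=0.54123 <1
  x=-1.650: |R|=0.36788 <1
  x=-1.292: |R|=0.11235 <1
  x=-3.261: |R|=1.31667 >1
  x=-2.795: |R|=1.07133 >1
Stable set (-2.6667, 0).

left endpoint -2.6667.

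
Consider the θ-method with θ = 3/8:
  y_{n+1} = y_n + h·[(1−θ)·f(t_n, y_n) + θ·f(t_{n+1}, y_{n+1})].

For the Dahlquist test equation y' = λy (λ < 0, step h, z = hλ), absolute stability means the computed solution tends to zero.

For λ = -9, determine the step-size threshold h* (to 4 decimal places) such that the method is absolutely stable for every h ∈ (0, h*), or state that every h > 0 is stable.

(-8.0000,0); λ=-9 ⇒ h* = (8)/9 = 0.8889.

With y'=λy (z=hλ):
  y_{n+1} = y_n + z·[5/8·y_n + 3/8·y_{n+1}] ⇒ (1 − 3/8z)y_{n+1} = (1 + 5/8z)y_n
  R(z) = (1 + 5/8z)/(1 − 3/8z).

Need |R(x)|<1, x<0.
x=-1.25: |R|=0.1489
R=−1: 1+5/8x = −1+3/8x ⇒ -1/4x=2 ⇒ x=2/(-1/4)=-8.0000
Confirm numerically:
  x=-6.641: |R|=0.90266 <1
  x=-5.949: |R|=0.84130 <1
  x=-5.142: |R|=0.75600 <1
  x=-4.916: |R|=0.72886 <1
  x=-8.574: |R|=1.03404 >1
  x=-8.388: |R|=1.02340 >1
Stable set (-8.0000, 0).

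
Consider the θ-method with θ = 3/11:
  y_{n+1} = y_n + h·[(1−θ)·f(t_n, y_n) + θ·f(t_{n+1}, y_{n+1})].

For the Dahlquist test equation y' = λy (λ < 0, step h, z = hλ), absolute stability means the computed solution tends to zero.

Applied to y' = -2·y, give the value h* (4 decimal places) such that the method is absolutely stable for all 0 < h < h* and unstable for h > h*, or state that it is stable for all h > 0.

Test eqn y'=λy, z=hλ:
  y_{n+1} = y_n + z·[8/11·y_n + 3/11·y_{n+1}] ⇒ (1 − 3/11z)y_{n+1} = (1 + 8/11z)y_n
  R(z) = (1 + 8/11z)/(1 − 3/11z).

Need |R(x)|<1, x<0.
x=-1.54: |R|=0.0845
R=−1: 1+8/11x = −1+3/11x ⇒ -5/11x=2 ⇒ x=2/(-5/11)=-4.4000
Confirm numerically:
  x=-2.883: |R|=0.61398 <1
  x=-2.254: |R|=0.39590 <1
  x=-1.891: |R|=0.24759 <1
  x=-1.817: |R|=0.21494 <1
  x=-4.871: |R|=1.09195 >1
  x=-4.470: |R|=1.01434 >1
Interval (-4.4000, 0).

(-4.4000,0); λ=-2 ⇒ h* = (22/5)/2 = 2.2000.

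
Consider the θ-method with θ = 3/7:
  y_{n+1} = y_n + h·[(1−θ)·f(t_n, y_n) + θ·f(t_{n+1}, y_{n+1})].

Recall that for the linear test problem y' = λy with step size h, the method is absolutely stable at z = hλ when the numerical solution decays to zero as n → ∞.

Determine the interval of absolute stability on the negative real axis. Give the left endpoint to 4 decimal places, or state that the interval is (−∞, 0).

z∈(-14.0000,0).

Set f=λy, z=hλ:
  y_{n+1} = y_n + z·[4/7·y_n + 3/7·y_{n+1}] ⇒ (1 − 3/7z)y_{n+1} = (1 + 4/7z)y_n
  R(z) = (1 + 4/7z)/(1 − 3/7z).

Solve |R(x)|<1 on ℝ⁻.
x=-1.78: |R|=0.0097
R=−1: 1+4/7x = −1+3/7x ⇒ -1/7x=2 ⇒ x=2/(-1/7)=-14.0000
Confirm numerically:
  x=-11.368: |R|=0.93597 <1
  x=-7.525: |R|=0.78107 <1
  x=-6.859: |R|=0.74105 <1
  x=-6.605: |R|=0.72422 <1
  x=-14.430: |R|=1.00855 >1
  x=-14.178: |R|=1.00359 >1
So |R|<1 on (-14.0000, 0).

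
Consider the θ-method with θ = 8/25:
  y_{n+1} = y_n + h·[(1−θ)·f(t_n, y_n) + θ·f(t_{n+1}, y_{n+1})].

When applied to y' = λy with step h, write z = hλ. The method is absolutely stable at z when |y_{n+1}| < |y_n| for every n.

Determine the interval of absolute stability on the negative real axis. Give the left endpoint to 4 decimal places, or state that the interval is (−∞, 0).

z∈(-5.5556,0).

Test eqn y'=λy, z=hλ:
  y_{n+1} = y_n + z·[17/25·y_n + 8/25·y_{n+1}] ⇒ (1 − 8/25z)y_{n+1} = (1 + 17/25z)y_n
  so R(z) = (1 + 17/25z)/(1 − 8/25z).

Solve |R(x)|<1 on ℝ⁻.
x=-0.88: |R|=0.3134
R=−1: 1+17/25x = −1+8/25x ⇒ -9/25x=2 ⇒ x=2/(-9/25)=-5.5556
Confirm numerically:
  x=-4.895: |R|=0.90734 <1
  x=-4.554: |R|=0.85327 <1
  x=-3.861: |R|=0.72711 <1
  x=-5.925: |R|=1.04593 >1
  x=-5.825: |R|=1.03387 >1
Interval (-5.5556, 0).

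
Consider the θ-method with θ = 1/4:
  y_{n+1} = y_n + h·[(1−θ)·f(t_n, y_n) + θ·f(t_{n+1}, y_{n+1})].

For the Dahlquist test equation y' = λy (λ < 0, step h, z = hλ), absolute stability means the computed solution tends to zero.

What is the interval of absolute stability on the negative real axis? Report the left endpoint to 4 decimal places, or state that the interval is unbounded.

On y'=λy, z=hλ:
  y_{n+1} = y_n + z·[3/4·y_n + 1/4·y_{n+1}] ⇒ (1 − 1/4z)y_{n+1} = (1 + 3/4z)y_n
  R(z) = (1 + 3/4z)/(1 − 1/4z).

Need |R(x)|<1, x<0.
x=-1.44: |R|=0.0588
R=−1: 1+3/4x = −1+1/4x ⇒ -1/2x=2 ⇒ x=2/(-1/2)=-4.0000
Confirm numerically:
  x=-3.046: |R|=0.72921 <1
  x=-2.516: |R|=0.54451 <1
  x=-1.857: |R|=0.26823 <1
  x=-4.487: |R|=1.11476 >1
  x=-4.425: |R|=1.10089 >1
  x=-4.117: |R|=1.02883 >1
Stable set (-4.0000, 0).

(-4.0000, 0).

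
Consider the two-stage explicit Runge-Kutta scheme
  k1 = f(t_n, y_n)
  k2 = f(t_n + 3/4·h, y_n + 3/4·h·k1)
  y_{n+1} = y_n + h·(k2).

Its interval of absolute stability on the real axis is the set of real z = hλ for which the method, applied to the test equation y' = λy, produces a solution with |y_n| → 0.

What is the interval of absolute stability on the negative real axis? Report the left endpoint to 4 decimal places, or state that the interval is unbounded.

(-1.3333, 0).

Test eqn y'=λy, z=hλ:
  k1=λy_n ⇒ h·k1=z·y_n;  k2=λ(1+3/4z)y_n ⇒ h·k2=z(1+3/4z)y_n
  y_{n+1}/y_n = 1 + z(1+3/4z) = 1 + z + 3/4z²
  Hence R(z) = 1 + z + 3/4z².

Find x<0 with |R(x)|<1.
x=-0.49: |R|=0.6901
R=1: x+3/4x²=0 ⇒ x=−4/3=-1.3333; min R=1−1/(4·3/4)=0.6667>−1
Confirm numerically:
  x=-1.307: |R|=0.97419 <1
  x=-1.259: |R|=0.92981 <1
  x=-0.862: |R|=0.69528 <1
  x=-1.849: |R|=1.71510 >1
  x=-1.683: |R|=1.44137 >1
  x=-1.488: |R|=1.17261 >1
Stable set (-1.3333, 0).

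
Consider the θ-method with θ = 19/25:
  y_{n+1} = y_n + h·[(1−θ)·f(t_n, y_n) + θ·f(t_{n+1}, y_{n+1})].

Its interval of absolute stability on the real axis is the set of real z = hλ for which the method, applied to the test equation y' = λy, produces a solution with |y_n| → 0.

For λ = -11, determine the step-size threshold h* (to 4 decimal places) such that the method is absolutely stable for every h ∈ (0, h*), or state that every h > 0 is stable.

interval (−∞, 0). Any h>0 works for λ=-11.

With y'=λy (z=hλ):
  y_{n+1} = y_n + z·[6/25·y_n + 19/25·y_{n+1}] ⇒ (1 − 19/25z)y_{n+1} = (1 + 6/25z)y_n
  ⇒ R(z) = (1 + 6/25z)/(1 − 19/25z).

Find x<0 with |R(x)|<1.
x=-1.52: |R|=0.2947
x=-2: |R|=0.2063
x=-10: |R|=0.1628
x=-100: |R|=0.2987
θ=19/25≥1/2 ⇒ |1+6/25x|<|1−19/25x| ∀x<0 ⇒ stable on all of ℝ⁻.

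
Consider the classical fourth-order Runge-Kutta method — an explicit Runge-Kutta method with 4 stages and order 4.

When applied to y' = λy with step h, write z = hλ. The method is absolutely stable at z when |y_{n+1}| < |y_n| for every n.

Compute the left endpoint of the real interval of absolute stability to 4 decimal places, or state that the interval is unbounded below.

z* = -2.7853.

Set f=λy, z=hλ:
  order 4, 4-stage ⇒ R(z)=1+z+z^2/2+z^3/6+z^4/24
  (e.g. R(-0.52)=0.59481, |R|=0.59481)

Boundary: |R(x)|=1, x<0.
x=-0.52: |R|=0.5948
|R(-2.75)|=0.9481 |R(-2.42)|=0.5752 |R(-2.28)|=0.4698
Bisect:
  x_lo=-3.6102 |R|=3.1422  x_hi=-0.1048 |R|=0.9005
  mid=-1.85749 |R|=0.29552 →hi
  mid=-2.73382 |R|=0.92513 →hi
  mid=-3.17199 |R|=1.75770 →lo
  mid=-2.95291 |R|=1.28356 →lo
  mid=-2.84337 |R|=1.09115 →lo
  mid=-2.78860 |R|=1.00499 →lo
  mid=-2.76121 |R|=0.96429 →hi
  mid=-2.77490 |R|=0.98445 →hi
  mid=-2.78175 |R|=0.99467 →hi
  ...
  [-2.78539,-2.78517] ⇒ x*=-2.7853
Stable set (-2.7853, 0).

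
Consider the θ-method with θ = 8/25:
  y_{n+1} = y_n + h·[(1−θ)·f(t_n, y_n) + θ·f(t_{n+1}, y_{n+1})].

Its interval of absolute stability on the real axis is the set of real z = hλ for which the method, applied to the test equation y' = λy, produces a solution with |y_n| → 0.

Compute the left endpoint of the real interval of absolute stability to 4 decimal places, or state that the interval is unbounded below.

z* = -5.5556.

On y'=λy, z=hλ:
  y_{n+1} = y_n + z·[17/25·y_n + 8/25·y_{n+1}] ⇒ (1 − 8/25z)y_{n+1} = (1 + 17/25z)y_n
  ⇒ R(z) = (1 + 17/25z)/(1 − 8/25z).

Need |R(x)|<1, x<0.
x=-1.29: |R|=0.0869
R=−1: 1+17/25x = −1+8/25x ⇒ -9/25x=2 ⇒ x=2/(-9/25)=-5.5556
Confirm numerically:
  x=-5.303: |R|=0.96629 <1
  x=-3.794: |R|=0.71358 <1
  x=-2.745: |R|=0.46135 <1
  x=-6.048: |R|=1.06039 >1
  x=-5.676: |R|=1.01540 >1
  x=-5.664: |R|=1.01388 >1
Interval (-5.5556, 0).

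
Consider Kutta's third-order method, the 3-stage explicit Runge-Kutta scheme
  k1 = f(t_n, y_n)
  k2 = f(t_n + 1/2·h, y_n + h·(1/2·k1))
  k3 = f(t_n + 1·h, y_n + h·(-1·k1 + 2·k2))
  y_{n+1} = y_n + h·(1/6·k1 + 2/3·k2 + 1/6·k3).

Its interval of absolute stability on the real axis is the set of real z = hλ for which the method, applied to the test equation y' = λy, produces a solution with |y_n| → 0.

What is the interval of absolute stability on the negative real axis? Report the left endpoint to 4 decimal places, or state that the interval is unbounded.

(-2.5127, 0).

On y'=λy, z=hλ:
  order 3, 3-stage ⇒ R(z)=1+z+z^2/2+z^3/6
  (e.g. R(-0.9)=0.38350, |R|=0.38350)

Need |R(x)|<1, x<0.
x=-0.9: |R|=0.3835
|R(-2)|=0.3333 |R(-1.15)|=0.2578 |R(-0.74)|=0.4663
Bisect:
  x_lo=-3.0628 |R|=2.1610  x_hi=-0.2356 |R|=0.7900
  mid=-1.64919 |R|=0.03686 →hi
  mid=-2.35600 |R|=0.76023 →hi
  mid=-2.70941 |R|=1.35387 →lo
  mid=-2.53271 |R|=1.03312 →lo
  mid=-2.44435 |R|=0.89104 →hi
  mid=-2.48853 |R|=0.96063 →hi
  mid=-2.51062 |R|=0.99651 →hi
  ...
  [-2.51286,-2.51269] ⇒ x*=-2.5127
Interval (-2.5127, 0).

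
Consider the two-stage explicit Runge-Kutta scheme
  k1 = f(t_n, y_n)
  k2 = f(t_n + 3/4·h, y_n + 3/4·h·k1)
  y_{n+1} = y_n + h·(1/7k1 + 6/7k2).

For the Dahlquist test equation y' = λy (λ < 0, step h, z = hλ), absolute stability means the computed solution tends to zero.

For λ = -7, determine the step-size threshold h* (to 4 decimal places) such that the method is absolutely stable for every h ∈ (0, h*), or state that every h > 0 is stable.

With y'=λy (z=hλ):
  k1=λy_n ⇒ h·k1=z·y_n;  k2=λ(1+3/4z)y_n ⇒ h·k2=z(1+3/4z)y_n
  y_{n+1}/y_n = 1 + 1/7z + 6/7z(1+3/4z) = 1 + z + 9/14z²
  ⇒ R(z) = 1 + z + 9/14z².

Need |R(x)|<1, x<0.
x=-0.48: |R|=0.6681
R=1: x+9/14x²=0 ⇒ x=−14/9=-1.5556; min R=1−1/(4·9/14)=0.6111>−1
Confirm numerically:
  x=-1.108: |R|=0.68121 <1
  x=-0.931: |R|=0.62620 <1
  x=-0.763: |R|=0.61125 <1
  x=-2.147: |R|=1.81632 >1
  x=-1.882: |R|=1.39495 >1
So |R|<1 on (-1.5556, 0).

(-1.5556,0); λ=-7 ⇒ h* = (14/9)/7 = 0.2222.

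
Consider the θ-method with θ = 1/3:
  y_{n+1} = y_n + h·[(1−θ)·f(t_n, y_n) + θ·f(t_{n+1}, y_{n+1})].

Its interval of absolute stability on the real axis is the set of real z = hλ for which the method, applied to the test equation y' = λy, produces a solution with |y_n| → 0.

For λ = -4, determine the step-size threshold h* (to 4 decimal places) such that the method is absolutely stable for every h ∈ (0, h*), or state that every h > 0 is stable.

(-6.0000,0); λ=-4 ⇒ h* = (6)/4 = 1.5000.

Test eqn y'=λy, z=hλ:
  y_{n+1} = y_n + z·[2/3·y_n + 1/3·y_{n+1}] ⇒ (1 − 1/3z)y_{n+1} = (1 + 2/3z)y_n
  Hence R(z) = (1 + 2/3z)/(1 − 1/3z).

Find x<0 with |R(x)|<1.
x=-1: |R|=0.2500
R=−1: 1+2/3x = −1+1/3x ⇒ -1/3x=2 ⇒ x=2/(-1/3)=-6.0000
Confirm numerically:
  x=-5.920: |R|=0.99103 <1
  x=-5.119: |R|=0.89149 <1
  x=-4.468: |R|=0.79486 <1
  x=-3.689: |R|=0.65451 <1
  x=-6.420: |R|=1.04459 >1
  x=-6.277: |R|=1.02986 >1
Stable set (-6.0000, 0).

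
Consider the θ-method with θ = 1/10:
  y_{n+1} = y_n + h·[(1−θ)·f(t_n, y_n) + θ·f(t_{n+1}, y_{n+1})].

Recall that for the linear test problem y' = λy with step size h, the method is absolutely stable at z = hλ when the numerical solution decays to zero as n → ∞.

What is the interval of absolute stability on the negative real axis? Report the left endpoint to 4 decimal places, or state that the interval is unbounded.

(-2.5000, 0).

With y'=λy (z=hλ):
  y_{n+1} = y_n + z·[9/10·y_n + 1/10·y_{n+1}] ⇒ (1 − 1/10z)y_{n+1} = (1 + 9/10z)y_n
  R(z) = (1 + 9/10z)/(1 − 1/10z).

Find x<0 with |R(x)|<1.
x=-0.77: |R|=0.2851
R=−1: 1+9/10x = −1+1/10x ⇒ -4/5x=2 ⇒ x=2/(-4/5)=-2.5000
Confirm numerically:
  x=-1.786: |R|=0.51536 <1
  x=-1.521: |R|=0.32020 <1
  x=-1.264: |R|=0.12216 <1
  x=-1.126: |R|=0.01204 <1
  x=-2.880: |R|=1.23602 >1
  x=-2.740: |R|=1.15071 >1
So |R|<1 on (-2.5000, 0).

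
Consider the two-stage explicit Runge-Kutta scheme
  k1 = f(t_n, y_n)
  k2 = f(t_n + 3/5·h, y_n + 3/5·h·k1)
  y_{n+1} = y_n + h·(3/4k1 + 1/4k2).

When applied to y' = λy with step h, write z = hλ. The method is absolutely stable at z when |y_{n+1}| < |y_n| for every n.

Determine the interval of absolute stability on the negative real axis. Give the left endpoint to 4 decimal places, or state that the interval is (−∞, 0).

Set f=λy, z=hλ:
  k1=λy_n ⇒ h·k1=z·y_n;  k2=λ(1+3/5z)y_n ⇒ h·k2=z(1+3/5z)y_n
  y_{n+1}/y_n = 1 + 3/4z + 1/4z(1+3/5z) = 1 + z + 3/20z²
  R(z) = 1 + z + 3/20z².

Solve |R(x)|<1 on ℝ⁻.
x=-0.91: |R|=0.2142
R=1: x+3/20x²=0 ⇒ x=−20/3=-6.6667; min R=1−1/(4·3/20)=-0.6667>−1
Confirm numerically:
  x=-5.482: |R|=0.02585 <1
  x=-3.846: |R|=0.62724 <1
  x=-2.765: |R|=0.61822 <1
  x=-7.156: |R|=1.52525 >1
  x=-6.823: |R|=1.16000 >1
Interval (-6.6667, 0).

(-6.6667, 0).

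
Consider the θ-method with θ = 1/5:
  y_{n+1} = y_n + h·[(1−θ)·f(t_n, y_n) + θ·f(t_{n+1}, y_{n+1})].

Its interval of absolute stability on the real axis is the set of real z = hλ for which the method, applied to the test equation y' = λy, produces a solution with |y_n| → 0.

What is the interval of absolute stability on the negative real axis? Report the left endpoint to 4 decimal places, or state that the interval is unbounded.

Test eqn y'=λy, z=hλ:
  y_{n+1} = y_n + z·[4/5·y_n + 1/5·y_{n+1}] ⇒ (1 − 1/5z)y_{n+1} = (1 + 4/5z)y_n
  ⇒ R(z) = (1 + 4/5z)/(1 − 1/5z).

Solve |R(x)|<1 on ℝ⁻.
x=-0.91: |R|=0.2301
R=−1: 1+4/5x = −1+1/5x ⇒ -3/5x=2 ⇒ x=2/(-3/5)=-3.3333
Confirm numerically:
  x=-2.764: |R|=0.78001 <1
  x=-2.246: |R|=0.54982 <1
  x=-1.771: |R|=0.30778 <1
  x=-1.706: |R|=0.27200 <1
  x=-3.658: |R|=1.11250 >1
  x=-3.519: |R|=1.06538 >1
So |R|<1 on (-3.3333, 0).

(-3.3333, 0).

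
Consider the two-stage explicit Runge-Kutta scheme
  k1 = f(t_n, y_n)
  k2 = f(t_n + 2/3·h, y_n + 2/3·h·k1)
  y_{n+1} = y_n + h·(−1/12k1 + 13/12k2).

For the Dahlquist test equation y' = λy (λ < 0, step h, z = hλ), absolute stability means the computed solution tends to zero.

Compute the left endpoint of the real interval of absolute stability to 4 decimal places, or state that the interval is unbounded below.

On y'=λy, z=hλ:
  k1=λy_n ⇒ h·k1=z·y_n;  k2=λ(1+2/3z)y_n ⇒ h·k2=z(1+2/3z)y_n
  y_{n+1}/y_n = 1 − 1/12z + 13/12z(1+2/3z) = 1 + z + 13/18z²
  so R(z) = 1 + z + 13/18z².

Solve |R(x)|<1 on ℝ⁻.
x=-0.85: |R|=0.6718
R=1: x+13/18x²=0 ⇒ x=−18/13=-1.3846; min R=1−1/(4·13/18)=0.6538>−1
Confirm numerically:
  x=-0.901: |R|=0.68530 <1
  x=-0.772: |R|=0.65843 <1
  x=-0.640: |R|=0.65582 <1
  x=-1.769: |R|=1.49109 >1
  x=-1.451: |R|=1.06957 >1
  x=-1.441: |R|=1.05868 >1
Interval (-1.3846, 0).

left endpoint -1.3846.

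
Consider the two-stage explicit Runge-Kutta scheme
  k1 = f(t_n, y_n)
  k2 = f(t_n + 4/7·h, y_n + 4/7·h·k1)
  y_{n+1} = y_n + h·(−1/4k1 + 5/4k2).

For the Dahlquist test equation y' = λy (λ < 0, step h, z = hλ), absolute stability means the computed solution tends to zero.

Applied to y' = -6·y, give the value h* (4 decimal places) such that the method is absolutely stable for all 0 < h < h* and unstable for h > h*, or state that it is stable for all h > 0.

(-1.4000,0); λ=-6 ⇒ h* = (7/5)/6 = 0.2333.

Set f=λy, z=hλ:
  k1=λy_n ⇒ h·k1=z·y_n;  k2=λ(1+4/7z)y_n ⇒ h·k2=z(1+4/7z)y_n
  y_{n+1}/y_n = 1 − 1/4z + 5/4z(1+4/7z) = 1 + z + 5/7z²
  ⇒ R(z) = 1 + z + 5/7z².

Solve |R(x)|<1 on ℝ⁻.
x=-1.41: |R|=1.0101
R=1: x+5/7x²=0 ⇒ x=−7/5=-1.4000; min R=1−1/(4·5/7)=0.6500>−1
Confirm numerically:
  x=-1.318: |R|=0.92280 <1
  x=-1.126: |R|=0.77963 <1
  x=-0.813: |R|=0.65912 <1
  x=-0.602: |R|=0.65686 <1
  x=-1.812: |R|=1.53325 >1
  x=-1.536: |R|=1.14921 >1
  x=-1.423: |R|=1.02338 >1
Stable set (-1.4000, 0).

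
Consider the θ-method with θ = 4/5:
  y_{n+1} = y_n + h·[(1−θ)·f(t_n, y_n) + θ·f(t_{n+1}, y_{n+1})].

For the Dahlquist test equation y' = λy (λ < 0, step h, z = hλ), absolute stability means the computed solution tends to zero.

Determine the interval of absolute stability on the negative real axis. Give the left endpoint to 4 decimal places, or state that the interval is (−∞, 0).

unbounded; (−∞, 0).

With y'=λy (z=hλ):
  y_{n+1} = y_n + z·[1/5·y_n + 4/5·y_{n+1}] ⇒ (1 − 4/5z)y_{n+1} = (1 + 1/5z)y_n
  Hence R(z) = (1 + 1/5z)/(1 − 4/5z).

Find x<0 with |R(x)|<1.
x=-1.31: |R|=0.3604
x=-2: |R|=0.2308
x=-10: |R|=0.1111
x=-100: |R|=0.2346
θ=4/5≥1/2 ⇒ |1+1/5x|<|1−4/5x| ∀x<0 ⇒ unbounded interval.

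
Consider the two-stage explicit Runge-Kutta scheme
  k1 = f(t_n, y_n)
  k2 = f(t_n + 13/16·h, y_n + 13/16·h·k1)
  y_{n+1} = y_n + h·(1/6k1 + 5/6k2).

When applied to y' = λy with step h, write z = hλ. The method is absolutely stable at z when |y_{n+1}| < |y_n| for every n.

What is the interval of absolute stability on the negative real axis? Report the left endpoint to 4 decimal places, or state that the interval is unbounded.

Test eqn y'=λy, z=hλ:
  k1=λy_n ⇒ h·k1=z·y_n;  k2=λ(1+13/16z)y_n ⇒ h·k2=z(1+13/16z)y_n
  y_{n+1}/y_n = 1 + 1/6z + 5/6z(1+13/16z) = 1 + z + 65/96z²
  so R(z) = 1 + z + 65/96z².

Boundary: |R(x)|=1, x<0.
x=-0.61: |R|=0.6419
R=1: x+65/96x²=0 ⇒ x=−96/65=-1.4769; min R=1−1/(4·65/96)=0.6308>−1
Confirm numerically:
  x=-1.078: |R|=0.70883 <1
  x=-1.025: |R|=0.68636 <1
  x=-0.671: |R|=0.63385 <1
  x=-1.684: |R|=1.23611 >1
  x=-1.515: |R|=1.03906 >1
Stable set (-1.4769, 0).

(-1.4769, 0).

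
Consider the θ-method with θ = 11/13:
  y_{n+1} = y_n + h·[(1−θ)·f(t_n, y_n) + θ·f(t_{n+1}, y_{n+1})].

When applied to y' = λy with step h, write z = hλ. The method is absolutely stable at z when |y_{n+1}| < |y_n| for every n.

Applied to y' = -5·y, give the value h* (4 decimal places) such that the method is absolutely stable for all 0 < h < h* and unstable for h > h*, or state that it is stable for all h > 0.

With y'=λy (z=hλ):
  y_{n+1} = y_n + z·[2/13·y_n + 11/13·y_{n+1}] ⇒ (1 − 11/13z)y_{n+1} = (1 + 2/13z)y_n
  R(z) = (1 + 2/13z)/(1 − 11/13z).

Boundary: |R(x)|=1, x<0.
x=-0.6: |R|=0.6020
x=-2: |R|=0.2571
x=-10: |R|=0.0569
x=-100: |R|=0.1680
θ=11/13≥1/2 ⇒ |1+2/13x|<|1−11/13x| ∀x<0 ⇒ unbounded interval.

interval (−∞, 0). Any h>0 works for λ=-5.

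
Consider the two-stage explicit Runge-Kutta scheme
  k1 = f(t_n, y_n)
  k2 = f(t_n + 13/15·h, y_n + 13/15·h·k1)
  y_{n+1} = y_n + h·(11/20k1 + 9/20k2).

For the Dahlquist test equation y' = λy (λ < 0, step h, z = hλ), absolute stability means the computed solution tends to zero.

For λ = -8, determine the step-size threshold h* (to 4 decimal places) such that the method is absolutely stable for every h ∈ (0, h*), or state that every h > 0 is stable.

(-2.5641,0); λ=-8 ⇒ h* = (100/39)/8 = 0.3205.

Set f=λy, z=hλ:
  k1=λy_n ⇒ h·k1=z·y_n;  k2=λ(1+13/15z)y_n ⇒ h·k2=z(1+13/15z)y_n
  y_{n+1}/y_n = 1 + 11/20z + 9/20z(1+13/15z) = 1 + z + 39/100z²
  ⇒ R(z) = 1 + z + 39/100z².

Need |R(x)|<1, x<0.
x=-0.76: |R|=0.4653
R=1: x+39/100x²=0 ⇒ x=−100/39=-2.5641; min R=1−1/(4·39/100)=0.3590>−1
Confirm numerically:
  x=-2.157: |R|=0.65753 <1
  x=-2.123: |R|=0.63478 <1
  x=-1.791: |R|=0.46000 <1
  x=-1.444: |R|=0.36920 <1
  x=-3.082: |R|=1.62250 >1
  x=-2.754: |R|=1.20396 >1
Interval (-2.5641, 0).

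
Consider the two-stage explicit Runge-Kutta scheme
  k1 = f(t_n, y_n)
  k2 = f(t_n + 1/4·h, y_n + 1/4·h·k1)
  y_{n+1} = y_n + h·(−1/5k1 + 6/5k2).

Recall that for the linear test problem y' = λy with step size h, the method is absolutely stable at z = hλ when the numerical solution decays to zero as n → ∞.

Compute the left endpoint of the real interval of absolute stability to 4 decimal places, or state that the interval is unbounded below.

Set f=λy, z=hλ:
  k1=λy_n ⇒ h·k1=z·y_n;  k2=λ(1+1/4z)y_n ⇒ h·k2=z(1+1/4z)y_n
  y_{n+1}/y_n = 1 − 1/5z + 6/5z(1+1/4z) = 1 + z + 3/10z²
  Hence R(z) = 1 + z + 3/10z².

Find x<0 with |R(x)|<1.
x=-0.65: |R|=0.4768
R=1: x+3/10x²=0 ⇒ x=−10/3=-3.3333; min R=1−1/(4·3/10)=0.1667>−1
Confirm numerically:
  x=-3.160: |R|=0.83568 <1
  x=-3.148: |R|=0.82497 <1
  x=-2.460: |R|=0.35548 <1
  x=-1.408: |R|=0.18674 <1
  x=-3.569: |R|=1.25233 >1
  x=-3.417: |R|=1.08577 >1
Interval (-3.3333, 0).

z* = -3.3333.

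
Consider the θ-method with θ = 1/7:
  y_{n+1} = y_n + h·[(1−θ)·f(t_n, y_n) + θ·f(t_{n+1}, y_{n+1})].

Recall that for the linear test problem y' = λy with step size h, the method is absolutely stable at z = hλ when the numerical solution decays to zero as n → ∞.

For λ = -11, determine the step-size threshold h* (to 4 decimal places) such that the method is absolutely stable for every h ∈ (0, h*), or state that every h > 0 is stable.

(-2.8000,0); λ=-11 ⇒ h* = (14/5)/11 = 0.2545.

On y'=λy, z=hλ:
  y_{n+1} = y_n + z·[6/7·y_n + 1/7·y_{n+1}] ⇒ (1 − 1/7z)y_{n+1} = (1 + 6/7z)y_n
  Hence R(z) = (1 + 6/7z)/(1 − 1/7z).

Find x<0 with |R(x)|<1.
x=-1.13: |R|=0.0271
R=−1: 1+6/7x = −1+1/7x ⇒ -5/7x=2 ⇒ x=2/(-5/7)=-2.8000
Confirm numerically:
  x=-2.649: |R|=0.92175 <1
  x=-2.637: |R|=0.91543 <1
  x=-2.314: |R|=0.73910 <1
  x=-1.186: |R|=0.01417 <1
  x=-3.187: |R|=1.18995 >1
  x=-2.884: |R|=1.04249 >1
  x=-2.841: |R|=1.02083 >1
So |R|<1 on (-2.8000, 0).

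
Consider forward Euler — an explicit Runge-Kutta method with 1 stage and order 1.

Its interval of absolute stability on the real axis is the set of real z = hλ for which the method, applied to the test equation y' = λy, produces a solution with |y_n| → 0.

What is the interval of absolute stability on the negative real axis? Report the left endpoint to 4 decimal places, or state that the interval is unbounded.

(-2.0000, 0).

On y'=λy, z=hλ:
  order 1, 1-stage ⇒ R(z)=1+z
  (e.g. R(-0.98)=0.02000, |R|=0.02000)

Boundary: |R(x)|=1, x<0.
x=-0.98: |R|=0.0200
|R(-1.3)|=0.3000 |R(-0.88)|=0.1200
Bisect:
  x_lo=-2.8813 |R|=1.8813  x_hi=-0.1528 |R|=0.8472
  mid=-1.51704 |R|=0.51704 →hi
  mid=-2.19917 |R|=1.19917 →lo
  mid=-1.85810 |R|=0.85810 →hi
  mid=-2.02864 |R|=1.02864 →lo
  mid=-1.94337 |R|=0.94337 →hi
  mid=-1.98600 |R|=0.98600 →hi
  mid=-2.00732 |R|=1.00732 →lo
  mid=-1.99666 |R|=0.99666 →hi
  mid=-2.00199 |R|=1.00199 →lo
  mid=-1.99933 |R|=0.99933 →hi
  ...
  [-2.00016,-1.99999] ⇒ x*=-2.0000
So |R|<1 on (-2.0000, 0).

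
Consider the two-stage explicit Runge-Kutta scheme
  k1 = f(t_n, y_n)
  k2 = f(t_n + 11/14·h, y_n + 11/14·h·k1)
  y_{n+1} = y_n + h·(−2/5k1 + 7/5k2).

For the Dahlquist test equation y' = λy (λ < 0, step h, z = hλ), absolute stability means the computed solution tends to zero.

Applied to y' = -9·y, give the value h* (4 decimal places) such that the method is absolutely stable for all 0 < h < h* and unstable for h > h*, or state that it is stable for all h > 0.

On y'=λy, z=hλ:
  k1=λy_n ⇒ h·k1=z·y_n;  k2=λ(1+11/14z)y_n ⇒ h·k2=z(1+11/14z)y_n
  y_{n+1}/y_n = 1 − 2/5z + 7/5z(1+11/14z) = 1 + z + 11/10z²
  ⇒ R(z) = 1 + z + 11/10z².

Need |R(x)|<1, x<0.
x=-1.21: |R|=1.4005
R=1: x+11/10x²=0 ⇒ x=−10/11=-0.9091; min R=1−1/(4·11/10)=0.7727>−1
Confirm numerically:
  x=-0.537: |R|=0.78021 <1
  x=-0.434: |R|=0.77319 <1
  x=-0.365: |R|=0.78155 <1
  x=-1.508: |R|=1.99347 >1
  x=-1.476: |R|=1.92043 >1
Interval (-0.9091, 0).

(-0.9091,0); λ=-9 ⇒ h* = (10/11)/9 = 0.1010.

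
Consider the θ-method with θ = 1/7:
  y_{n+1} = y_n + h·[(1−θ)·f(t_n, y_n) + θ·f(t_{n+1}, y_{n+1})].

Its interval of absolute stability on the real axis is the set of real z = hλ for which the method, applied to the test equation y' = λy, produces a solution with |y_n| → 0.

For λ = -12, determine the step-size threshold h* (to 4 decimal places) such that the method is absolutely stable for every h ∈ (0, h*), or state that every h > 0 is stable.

(-2.8000,0); λ=-12 ⇒ h* = (14/5)/12 = 0.2333.

Set f=λy, z=hλ:
  y_{n+1} = y_n + z·[6/7·y_n + 1/7·y_{n+1}] ⇒ (1 − 1/7z)y_{n+1} = (1 + 6/7z)y_n
  Hence R(z) = (1 + 6/7z)/(1 − 1/7z).

Solve |R(x)|<1 on ℝ⁻.
x=-1.26: |R|=0.0678
R=−1: 1+6/7x = −1+1/7x ⇒ -5/7x=2 ⇒ x=2/(-5/7)=-2.8000
Confirm numerically:
  x=-2.647: |R|=0.92070 <1
  x=-2.521: |R|=0.85348 <1
  x=-2.474: |R|=0.82795 <1
  x=-2.258: |R|=0.70728 <1
  x=-3.370: |R|=1.27483 >1
  x=-2.895: |R|=1.04800 >1
Interval (-2.8000, 0).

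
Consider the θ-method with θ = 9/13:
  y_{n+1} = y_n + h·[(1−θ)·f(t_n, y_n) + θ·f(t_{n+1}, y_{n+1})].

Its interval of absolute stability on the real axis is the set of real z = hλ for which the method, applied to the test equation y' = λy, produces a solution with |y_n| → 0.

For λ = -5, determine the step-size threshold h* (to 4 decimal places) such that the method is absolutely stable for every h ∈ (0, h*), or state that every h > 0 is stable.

(−∞, 0) — no finite endpoint. Any h>0 works for λ=-5.

With y'=λy (z=hλ):
  y_{n+1} = y_n + z·[4/13·y_n + 9/13·y_{n+1}] ⇒ (1 − 9/13z)y_{n+1} = (1 + 4/13z)y_n
  Hence R(z) = (1 + 4/13z)/(1 − 9/13z).

Boundary: |R(x)|=1, x<0.
x=-1.37: |R|=0.2969
x=-2: |R|=0.1613
x=-10: |R|=0.2621
x=-100: |R|=0.4239
θ=9/13≥1/2 ⇒ |1+4/13x|<|1−9/13x| ∀x<0 ⇒ interval (−∞,0).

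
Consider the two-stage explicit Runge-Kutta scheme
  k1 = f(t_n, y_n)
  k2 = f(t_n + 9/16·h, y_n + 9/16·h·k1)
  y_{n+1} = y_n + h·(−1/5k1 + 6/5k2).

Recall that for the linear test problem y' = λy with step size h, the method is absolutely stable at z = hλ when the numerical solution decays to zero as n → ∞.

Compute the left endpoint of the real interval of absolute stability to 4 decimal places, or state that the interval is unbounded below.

Test eqn y'=λy, z=hλ:
  k1=λy_n ⇒ h·k1=z·y_n;  k2=λ(1+9/16z)y_n ⇒ h·k2=z(1+9/16z)y_n
  y_{n+1}/y_n = 1 − 1/5z + 6/5z(1+9/16z) = 1 + z + 27/40z²
  ⇒ R(z) = 1 + z + 27/40z².

Boundary: |R(x)|=1, x<0.
x=-0.79: |R|=0.6313
R=1: x+27/40x²=0 ⇒ x=−40/27=-1.4815; min R=1−1/(4·27/40)=0.6296>−1
Confirm numerically:
  x=-0.744: |R|=0.62964 <1
  x=-0.633: |R|=0.63747 <1
  x=-0.626: |R|=0.63852 <1
  x=-1.784: |R|=1.36429 >1
  x=-1.754: |R|=1.32265 >1
So |R|<1 on (-1.4815, 0).

left endpoint -1.4815.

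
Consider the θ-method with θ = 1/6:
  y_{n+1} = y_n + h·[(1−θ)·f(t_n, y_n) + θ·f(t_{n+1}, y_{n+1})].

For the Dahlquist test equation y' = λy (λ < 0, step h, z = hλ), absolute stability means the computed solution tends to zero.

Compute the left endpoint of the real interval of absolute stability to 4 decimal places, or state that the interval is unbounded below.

z* = -3.0000.

With y'=λy (z=hλ):
  y_{n+1} = y_n + z·[5/6·y_n + 1/6·y_{n+1}] ⇒ (1 − 1/6z)y_{n+1} = (1 + 5/6z)y_n
  R(z) = (1 + 5/6z)/(1 − 1/6z).

Boundary: |R(x)|=1, x<0.
x=-0.44: |R|=0.5901
R=−1: 1+5/6x = −1+1/6x ⇒ -2/3x=2 ⇒ x=2/(-2/3)=-3.0000
Confirm numerically:
  x=-2.924: |R|=0.96593 <1
  x=-2.610: |R|=0.81882 <1
  x=-1.393: |R|=0.13053 <1
  x=-3.104: |R|=1.04569 >1
  x=-3.049: |R|=1.02166 >1
Stable set (-3.0000, 0).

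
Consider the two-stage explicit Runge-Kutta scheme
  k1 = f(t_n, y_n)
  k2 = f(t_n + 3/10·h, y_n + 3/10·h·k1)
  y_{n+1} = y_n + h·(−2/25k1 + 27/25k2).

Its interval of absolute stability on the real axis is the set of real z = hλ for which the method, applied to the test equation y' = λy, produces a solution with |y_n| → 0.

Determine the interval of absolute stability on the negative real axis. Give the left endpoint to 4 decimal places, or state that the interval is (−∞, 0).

(-3.0864, 0).

With y'=λy (z=hλ):
  k1=λy_n ⇒ h·k1=z·y_n;  k2=λ(1+3/10z)y_n ⇒ h·k2=z(1+3/10z)y_n
  y_{n+1}/y_n = 1 − 2/25z + 27/25z(1+3/10z) = 1 + z + 81/250z²
  ⇒ R(z) = 1 + z + 81/250z².

Find x<0 with |R(x)|<1.
x=-0.97: |R|=0.3349
R=1: x+81/250x²=0 ⇒ x=−250/81=-3.0864; min R=1−1/(4·81/250)=0.2284>−1
Confirm numerically:
  x=-2.709: |R|=0.66873 <1
  x=-1.968: |R|=0.28686 <1
  x=-1.445: |R|=0.23152 <1
  x=-1.388: |R|=0.23620 <1
  x=-3.514: |R|=1.48682 >1
  x=-3.250: |R|=1.17225 >1
  x=-3.143: |R|=1.05762 >1
Stable set (-3.0864, 0).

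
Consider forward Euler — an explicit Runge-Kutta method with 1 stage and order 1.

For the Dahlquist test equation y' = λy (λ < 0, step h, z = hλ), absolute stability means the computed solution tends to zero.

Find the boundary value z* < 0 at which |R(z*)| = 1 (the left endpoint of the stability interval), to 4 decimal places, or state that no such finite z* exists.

left endpoint -2.0000.

On y'=λy, z=hλ:
  order 1, 1-stage ⇒ R(z)=1+z
  (e.g. R(-1.31)=-0.31000, |R|=0.31000)

Find x<0 with |R(x)|<1.
x=-1.31: |R|=0.3100
|R(-2.07)|=1.0700 |R(-1.75)|=0.7500 |R(-0.59)|=0.4100
Bisect:
  x_lo=-2.5617 |R|=1.5617  x_hi=-0.1390 |R|=0.8610
  mid=-1.35035 |R|=0.35035 →hi
  mid=-1.95600 |R|=0.95600 →hi
  mid=-2.25883 |R|=1.25883 →lo
  mid=-2.10742 |R|=1.10742 →lo
  mid=-2.03171 |R|=1.03171 →lo
  mid=-1.99386 |R|=0.99386 →hi
  mid=-2.01279 |R|=1.01279 →lo
  mid=-2.00332 |R|=1.00332 →lo
  mid=-1.99859 |R|=0.99859 →hi
  mid=-2.00096 |R|=1.00096 →lo
  ...
  [-2.00007,-1.99992] ⇒ x*=-2.0000
So |R|<1 on (-2.0000, 0).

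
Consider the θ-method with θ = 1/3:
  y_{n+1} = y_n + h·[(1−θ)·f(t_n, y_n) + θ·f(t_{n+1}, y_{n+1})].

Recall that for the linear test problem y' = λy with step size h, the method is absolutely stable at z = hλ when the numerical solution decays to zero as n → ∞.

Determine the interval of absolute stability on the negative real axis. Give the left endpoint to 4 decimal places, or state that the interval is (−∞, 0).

z∈(-6.0000,0).

With y'=λy (z=hλ):
  y_{n+1} = y_n + z·[2/3·y_n + 1/3·y_{n+1}] ⇒ (1 − 1/3z)y_{n+1} = (1 + 2/3z)y_n
  Hence R(z) = (1 + 2/3z)/(1 − 1/3z).

Need |R(x)|<1, x<0.
x=-0.37: |R|=0.6706
R=−1: 1+2/3x = −1+1/3x ⇒ -1/3x=2 ⇒ x=2/(-1/3)=-6.0000
Confirm numerically:
  x=-5.529: |R|=0.94478 <1
  x=-4.513: |R|=0.80208 <1
  x=-3.549: |R|=0.62574 <1
  x=-3.372: |R|=0.58757 <1
  x=-6.547: |R|=1.05730 >1
  x=-6.453: |R|=1.04792 >1
  x=-6.268: |R|=1.02892 >1
Stable set (-6.0000, 0).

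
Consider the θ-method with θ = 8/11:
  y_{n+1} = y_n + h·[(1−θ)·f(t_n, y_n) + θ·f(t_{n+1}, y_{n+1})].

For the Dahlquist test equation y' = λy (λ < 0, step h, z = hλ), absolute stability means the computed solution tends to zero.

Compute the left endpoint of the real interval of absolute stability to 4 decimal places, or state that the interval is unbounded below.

With y'=λy (z=hλ):
  y_{n+1} = y_n + z·[3/11·y_n + 8/11·y_{n+1}] ⇒ (1 − 8/11z)y_{n+1} = (1 + 3/11z)y_n
  Hence R(z) = (1 + 3/11z)/(1 − 8/11z).

Boundary: |R(x)|=1, x<0.
x=-1.01: |R|=0.4177
x=-2: |R|=0.1852
x=-10: |R|=0.2088
x=-100: |R|=0.3564
θ=8/11≥1/2 ⇒ |1+3/11x|<|1−8/11x| ∀x<0 ⇒ stable on all of ℝ⁻.

(−∞, 0) — no finite endpoint.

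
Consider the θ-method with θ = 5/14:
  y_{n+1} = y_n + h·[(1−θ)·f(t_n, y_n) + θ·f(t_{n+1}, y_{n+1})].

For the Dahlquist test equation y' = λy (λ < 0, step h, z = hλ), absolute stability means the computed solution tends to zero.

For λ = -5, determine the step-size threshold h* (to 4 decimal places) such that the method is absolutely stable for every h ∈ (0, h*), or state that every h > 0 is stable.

On y'=λy, z=hλ:
  y_{n+1} = y_n + z·[9/14·y_n + 5/14·y_{n+1}] ⇒ (1 − 5/14z)y_{n+1} = (1 + 9/14z)y_n
  Hence R(z) = (1 + 9/14z)/(1 − 5/14z).

Boundary: |R(x)|=1, x<0.
x=-1.6: |R|=0.0182
R=−1: 1+9/14x = −1+5/14x ⇒ -2/7x=2 ⇒ x=2/(-2/7)=-7.0000
Confirm numerically:
  x=-6.412: |R|=0.94894 <1
  x=-6.159: |R|=0.92490 <1
  x=-5.130: |R|=0.81135 <1
  x=-2.825: |R|=0.40622 <1
  x=-7.458: |R|=1.03572 >1
  x=-7.056: |R|=1.00455 >1
Interval (-7.0000, 0).

(-7.0000,0); λ=-5 ⇒ h* = (7)/5 = 1.4000.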